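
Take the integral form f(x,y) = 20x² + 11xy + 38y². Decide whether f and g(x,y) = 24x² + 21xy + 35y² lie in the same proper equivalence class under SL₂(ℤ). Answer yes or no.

D₁ = -2919, D₂ = -2919
f: reduced (well bottom): (20,11,38) with a≤c, −a<b≤a
g: reduced (well bottom): (24,21,35) with a≤c, −a<b≤a
reduced forms (20, 11, 38) vs (24, 21, 35) ⇒ inequivalent

no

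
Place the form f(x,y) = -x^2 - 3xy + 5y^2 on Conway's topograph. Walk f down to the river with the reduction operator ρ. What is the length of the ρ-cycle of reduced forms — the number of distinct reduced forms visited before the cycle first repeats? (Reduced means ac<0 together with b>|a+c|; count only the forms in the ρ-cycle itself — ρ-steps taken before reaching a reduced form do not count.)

D = 29, ⌊√D⌋ = 5
descent: ρ → (5,3,-1)
descent: ρ → (-1,5,1)  [lands on river]
river: ρ → (1,5,-1)
ρ-cycle length = 2 (tail of 2 descent steps not counted)

2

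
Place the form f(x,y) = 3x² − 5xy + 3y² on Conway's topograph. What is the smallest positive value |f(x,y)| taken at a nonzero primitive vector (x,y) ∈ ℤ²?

translate: b→1 (≡-5 mod 6), so (3,-5,3)→(3,1,1)
flip: (3,1,1)→(1,-1,3)
translate: b→1 (≡-1 mod 2), so (1,-1,3)→(1,1,3)
reduced (well bottom): (1,1,3) with a≤c, −a<b≤a
well minimum = a = 1

1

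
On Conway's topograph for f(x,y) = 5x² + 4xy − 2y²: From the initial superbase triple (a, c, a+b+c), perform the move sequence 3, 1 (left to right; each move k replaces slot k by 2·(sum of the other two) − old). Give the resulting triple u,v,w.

start (5,-2,7) = (f(1,0),f(0,1),f(1,1))
replace slot 3: 2·(5+(-2)) − 7 = -1 → (5,-2,-1)
replace slot 1: 2·((-2)+(-1)) − 5 = -11 → (-11,-2,-1)

-11,-2,-1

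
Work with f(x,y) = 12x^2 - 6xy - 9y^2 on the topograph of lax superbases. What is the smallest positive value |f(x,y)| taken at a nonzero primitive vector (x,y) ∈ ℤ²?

descent: ρ → (-9,6,12)  [lands on river]
river: ρ → (12,18,-3)
river: ρ → (-3,18,12)
river: ρ → (12,6,-9)
river: ρ → (-9,12,9)
river: ρ → (9,6,-12)
river: ρ → (-12,18,3)
river: ρ → (3,18,-12)
river: ρ → (-12,6,9)
river: ρ → (9,12,-9)
closes: descent 1, river 10
min |a| on river = 3

3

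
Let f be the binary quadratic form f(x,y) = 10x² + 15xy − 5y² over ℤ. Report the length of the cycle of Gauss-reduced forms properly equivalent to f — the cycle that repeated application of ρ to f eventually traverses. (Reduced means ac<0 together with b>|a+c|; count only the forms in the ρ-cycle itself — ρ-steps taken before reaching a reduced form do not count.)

D = 425, ⌊√D⌋ = 20
river: ρ → (-5,15,10)
river: ρ → (10,5,-10)
river: ρ → (-10,15,5)
river: ρ → (5,15,-10)
river: ρ → (-10,5,10)
river: ρ → (10,15,-5)
ρ-cycle length = 6 (tail of 0 descent steps not counted)

6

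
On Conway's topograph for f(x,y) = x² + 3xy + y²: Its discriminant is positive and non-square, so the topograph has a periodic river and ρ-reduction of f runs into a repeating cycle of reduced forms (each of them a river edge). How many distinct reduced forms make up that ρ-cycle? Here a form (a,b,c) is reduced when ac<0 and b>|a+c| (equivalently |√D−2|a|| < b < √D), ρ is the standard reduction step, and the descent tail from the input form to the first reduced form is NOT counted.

D = 5, ⌊√D⌋ = 2
descent: ρ → (1,1,-1)  [lands on river]
river: ρ → (-1,1,1)
ρ-cycle length = 2 (tail of 1 descent step not counted)

2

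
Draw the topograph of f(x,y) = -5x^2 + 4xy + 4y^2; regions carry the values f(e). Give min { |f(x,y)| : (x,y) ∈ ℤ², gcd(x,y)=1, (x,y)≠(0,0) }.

river: ρ → (4,4,-5)
river: ρ → (-5,6,3)
river: ρ → (3,6,-5)
river: ρ → (-5,4,4)
closes: descent 0, river 4
min |a| on river = 3

3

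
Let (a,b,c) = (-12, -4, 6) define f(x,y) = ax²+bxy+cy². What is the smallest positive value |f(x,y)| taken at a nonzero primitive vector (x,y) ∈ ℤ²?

descent: ρ → (6,16,-2)  [lands on river]
river: ρ → (-2,16,6)
river: ρ → (6,8,-10)
river: ρ → (-10,12,4)
river: ρ → (4,12,-10)
river: ρ → (-10,8,6)
closes: descent 1, river 6
min |a| on river = 2

2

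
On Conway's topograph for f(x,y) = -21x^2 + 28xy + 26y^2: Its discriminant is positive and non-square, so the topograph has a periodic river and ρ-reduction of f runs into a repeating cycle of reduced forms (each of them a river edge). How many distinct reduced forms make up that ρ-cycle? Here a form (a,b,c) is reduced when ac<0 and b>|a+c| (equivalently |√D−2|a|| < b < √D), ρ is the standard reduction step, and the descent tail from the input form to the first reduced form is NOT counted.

D = 2968, ⌊√D⌋ = 54
river: ρ → (26,24,-23)
river: ρ → (-23,22,27)
river: ρ → (27,32,-18)
river: ρ → (-18,40,19)
river: ρ → (19,36,-22)
river: ρ → (-22,52,3)
river: ρ → (3,50,-39)
river: ρ → (-39,28,14)
river: ρ → (14,28,-39)
river: ρ → (-39,50,3)
river: ρ → (3,52,-22)
river: ρ → (-22,36,19)
river: ρ → (19,40,-18)
river: ρ → (-18,32,27)
river: ρ → (27,22,-23)
river: ρ → (-23,24,26)
river: ρ → (26,28,-21)
river: ρ → (-21,14,33)
river: ρ → (33,52,-2)
river: ρ → (-2,52,33)
river: ρ → (33,14,-21)
river: ρ → (-21,28,26)
ρ-cycle length = 22 (tail of 0 descent steps not counted)

22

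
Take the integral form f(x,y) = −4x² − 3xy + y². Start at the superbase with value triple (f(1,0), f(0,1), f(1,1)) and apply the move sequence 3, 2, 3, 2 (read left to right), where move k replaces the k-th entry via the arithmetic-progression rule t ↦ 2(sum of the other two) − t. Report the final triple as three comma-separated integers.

start (-4,1,-6) = (f(1,0),f(0,1),f(1,1))
replace slot 3: 2·((-4)+1) − (-6) = 0 → (-4,1,0)
replace slot 2: 2·((-4)+0) − 1 = -9 → (-4,-9,0)
replace slot 3: 2·((-4)+(-9)) − 0 = -26 → (-4,-9,-26)
replace slot 2: 2·((-4)+(-26)) − (-9) = -51 → (-4,-51,-26)

-4,-51,-26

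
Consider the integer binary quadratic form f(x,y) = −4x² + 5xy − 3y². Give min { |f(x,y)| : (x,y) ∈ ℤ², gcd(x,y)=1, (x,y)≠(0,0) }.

translate: b→3 (≡-5 mod 8), so (4,-5,3)→(4,3,2)
flip: (4,3,2)→(2,-3,4)
translate: b→1 (≡-3 mod 4), so (2,-3,4)→(2,1,3)
reduced (well bottom): (2,1,3) with a≤c, −a<b≤a
well minimum |f| = |-2| = 2 (negative-definite)

2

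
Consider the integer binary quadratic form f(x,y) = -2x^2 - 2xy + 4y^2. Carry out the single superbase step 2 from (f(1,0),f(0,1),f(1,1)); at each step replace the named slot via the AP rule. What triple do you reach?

start (-2,4,0) = (f(1,0),f(0,1),f(1,1))
replace slot 2: 2·((-2)+0) − 4 = -8 → (-2,-8,0)

-2,-8,0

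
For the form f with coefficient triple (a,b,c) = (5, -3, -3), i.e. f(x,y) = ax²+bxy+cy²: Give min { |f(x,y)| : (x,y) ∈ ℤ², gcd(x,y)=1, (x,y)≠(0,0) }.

descent: ρ → (-3,3,5)  [lands on river]
river: ρ → (5,7,-1)
river: ρ → (-1,7,5)
river: ρ → (5,3,-3)
closes: descent 1, river 4
min |a| on river = 1

1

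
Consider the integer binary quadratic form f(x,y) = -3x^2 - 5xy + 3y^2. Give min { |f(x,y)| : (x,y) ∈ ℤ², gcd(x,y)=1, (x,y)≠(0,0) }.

descent: ρ → (3,5,-3)  [lands on river]
river: ρ → (-3,7,1)
river: ρ → (1,7,-3)
river: ρ → (-3,5,3)
river: ρ → (3,7,-1)
river: ρ → (-1,7,3)
closes: descent 1, river 6
min |a| on river = 1

1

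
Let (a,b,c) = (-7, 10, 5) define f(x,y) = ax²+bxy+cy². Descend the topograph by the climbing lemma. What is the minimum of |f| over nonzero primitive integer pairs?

river: ρ → (5,10,-7)
river: ρ → (-7,4,8)
river: ρ → (8,12,-3)
river: ρ → (-3,12,8)
river: ρ → (8,4,-7)
river: ρ → (-7,10,5)
closes: descent 0, river 6
min |a| on river = 3

3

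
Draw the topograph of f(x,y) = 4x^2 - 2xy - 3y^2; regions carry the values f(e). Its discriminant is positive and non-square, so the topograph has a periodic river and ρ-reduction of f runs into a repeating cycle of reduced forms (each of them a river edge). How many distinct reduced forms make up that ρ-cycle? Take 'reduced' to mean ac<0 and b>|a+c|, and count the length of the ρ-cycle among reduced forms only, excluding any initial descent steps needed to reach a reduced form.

D = 52, ⌊√D⌋ = 7
descent: ρ → (-3,2,4)  [lands on river]
river: ρ → (4,6,-1)
river: ρ → (-1,6,4)
river: ρ → (4,2,-3)
river: ρ → (-3,4,3)
river: ρ → (3,2,-4)
river: ρ → (-4,6,1)
river: ρ → (1,6,-4)
river: ρ → (-4,2,3)
river: ρ → (3,4,-3)
ρ-cycle length = 10 (tail of 1 descent step not counted)

10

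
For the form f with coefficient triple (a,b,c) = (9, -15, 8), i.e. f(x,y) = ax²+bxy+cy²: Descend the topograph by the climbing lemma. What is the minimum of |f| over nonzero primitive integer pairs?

translate: b→3 (≡-15 mod 18), so (9,-15,8)→(9,3,2)
flip: (9,3,2)→(2,-3,9)
translate: b→1 (≡-3 mod 4), so (2,-3,9)→(2,1,8)
reduced (well bottom): (2,1,8) with a≤c, −a<b≤a
well minimum = a = 2

2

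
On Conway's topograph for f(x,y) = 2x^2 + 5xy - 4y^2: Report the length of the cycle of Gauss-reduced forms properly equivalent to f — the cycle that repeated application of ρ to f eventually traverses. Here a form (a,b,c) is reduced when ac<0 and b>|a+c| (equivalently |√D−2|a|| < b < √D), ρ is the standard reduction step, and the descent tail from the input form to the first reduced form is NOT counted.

D = 57, ⌊√D⌋ = 7
river: ρ → (-4,3,3)
river: ρ → (3,3,-4)
river: ρ → (-4,5,2)
river: ρ → (2,7,-1)
river: ρ → (-1,7,2)
river: ρ → (2,5,-4)
ρ-cycle length = 6 (tail of 0 descent steps not counted)

6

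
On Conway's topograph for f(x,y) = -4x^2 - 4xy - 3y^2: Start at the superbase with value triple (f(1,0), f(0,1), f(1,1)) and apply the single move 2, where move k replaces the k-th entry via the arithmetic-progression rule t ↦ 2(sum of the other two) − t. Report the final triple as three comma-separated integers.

start (-4,-3,-11) = (f(1,0),f(0,1),f(1,1))
replace slot 2: 2·((-4)+(-11)) − (-3) = -27 → (-4,-27,-11)

-4,-27,-11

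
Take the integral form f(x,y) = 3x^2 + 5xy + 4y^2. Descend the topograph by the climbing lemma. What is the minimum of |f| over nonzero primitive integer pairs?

translate: b→-1 (≡5 mod 6), so (3,5,4)→(3,-1,2)
flip: (3,-1,2)→(2,1,3)
reduced (well bottom): (2,1,3) with a≤c, −a<b≤a
well minimum = a = 2

2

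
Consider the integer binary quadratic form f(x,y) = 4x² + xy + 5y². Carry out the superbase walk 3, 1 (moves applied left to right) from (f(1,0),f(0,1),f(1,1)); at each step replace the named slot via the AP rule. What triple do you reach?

start (4,5,10) = (f(1,0),f(0,1),f(1,1))
replace slot 3: 2·(4+5) − 10 = 8 → (4,5,8)
replace slot 1: 2·(5+8) − 4 = 22 → (22,5,8)

22,5,8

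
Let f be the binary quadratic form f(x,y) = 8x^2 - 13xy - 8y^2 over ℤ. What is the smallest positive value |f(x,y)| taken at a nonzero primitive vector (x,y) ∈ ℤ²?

descent: ρ → (-8,13,8)  [lands on river]
river: ρ → (8,19,-2)
river: ρ → (-2,17,17)
river: ρ → (17,17,-2)
river: ρ → (-2,19,8)
river: ρ → (8,13,-8)
river: ρ → (-8,19,2)
river: ρ → (2,17,-17)
river: ρ → (-17,17,2)
river: ρ → (2,19,-8)
closes: descent 1, river 10
min |a| on river = 2

2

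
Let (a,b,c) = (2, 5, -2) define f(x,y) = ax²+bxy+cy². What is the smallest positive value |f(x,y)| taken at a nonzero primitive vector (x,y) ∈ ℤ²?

river: ρ → (-2,3,4)
river: ρ → (4,5,-1)
river: ρ → (-1,5,4)
river: ρ → (4,3,-2)
river: ρ → (-2,5,2)
river: ρ → (2,3,-4)
river: ρ → (-4,5,1)
river: ρ → (1,5,-4)
river: ρ → (-4,3,2)
river: ρ → (2,5,-2)
closes: descent 0, river 10
min |a| on river = 1

1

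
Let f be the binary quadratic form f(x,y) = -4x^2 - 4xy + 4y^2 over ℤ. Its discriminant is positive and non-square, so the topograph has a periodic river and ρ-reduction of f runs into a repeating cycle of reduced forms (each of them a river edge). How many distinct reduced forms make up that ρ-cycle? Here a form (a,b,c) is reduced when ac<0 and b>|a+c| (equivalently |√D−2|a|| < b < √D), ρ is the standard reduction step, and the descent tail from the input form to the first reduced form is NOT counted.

D = 80, ⌊√D⌋ = 8
descent: ρ → (4,4,-4)  [lands on river]
river: ρ → (-4,4,4)
ρ-cycle length = 2 (tail of 1 descent step not counted)

2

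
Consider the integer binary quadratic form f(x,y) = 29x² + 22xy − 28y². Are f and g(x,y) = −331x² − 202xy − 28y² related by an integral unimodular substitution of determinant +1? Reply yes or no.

D₁ = 3732, D₂ = 3732
river cycle of f (length 12): (-28, 34, 23), (23, 58, -4), (-4, 54, 51), (51, 48, -7), (-7, 50, 44), (44, 38, -13), (-13, 40, 41), (41, 42, -12), (-12, 54, 17), (17, 48, -21), … (2 more)
river cycle of g (length 12): (-28, 34, 23), (23, 58, -4), (-4, 54, 51), (51, 48, -7), (-7, 50, 44), (44, 38, -13), (-13, 40, 41), (41, 42, -12), (-12, 54, 17), (17, 48, -21), … (2 more)
cycles coincide ⇒ equivalent

yes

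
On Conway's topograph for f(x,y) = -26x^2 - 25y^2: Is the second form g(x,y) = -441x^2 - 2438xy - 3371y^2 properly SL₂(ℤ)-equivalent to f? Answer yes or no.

D₁ = -2600, D₂ = -2600
f is negative-definite; reduce −f:
−f: flip: (26,0,25)→(25,0,26)
−f: reduced (well bottom): (25,0,26) with a≤c, −a<b≤a
flip sign back: reduced form of f is (-25,0,-26)
g is negative-definite; reduce −g:
−g: translate: b→-208 (≡2438 mod 882), so (441,2438,3371)→(441,-208,26)
−g: flip: (441,-208,26)→(26,208,441)
−g: translate: b→0 (≡208 mod 52), so (26,208,441)→(26,0,25)
−g: flip: (26,0,25)→(25,0,26)
−g: reduced (well bottom): (25,0,26) with a≤c, −a<b≤a
flip sign back: reduced form of g is (-25,0,-26)
reduced forms (-25, 0, -26) vs (-25, 0, -26) ⇒ equivalent

yes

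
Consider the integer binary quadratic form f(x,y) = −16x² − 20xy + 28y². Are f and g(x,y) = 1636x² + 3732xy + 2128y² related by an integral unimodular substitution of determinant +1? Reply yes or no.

D₁ = 2192, D₂ = 2192
river cycle of f (length 14): (28, 20, -16), (-16, 44, 4), (4, 44, -16), (-16, 20, 28), (28, 36, -8), (-8, 44, 8), (8, 36, -28), (-28, 20, 16), (16, 44, -4), (-4, 44, 16), … (4 more)
river cycle of g (length 14): (-16, 44, 4), (4, 44, -16), (-16, 20, 28), (28, 36, -8), (-8, 44, 8), (8, 36, -28), (-28, 20, 16), (16, 44, -4), (-4, 44, 16), (16, 20, -28), … (4 more)
cycles coincide ⇒ equivalent

yes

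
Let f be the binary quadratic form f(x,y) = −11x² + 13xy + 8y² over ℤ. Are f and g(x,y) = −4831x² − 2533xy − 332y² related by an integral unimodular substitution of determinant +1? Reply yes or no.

D₁ = 521, D₂ = 521
river cycle of f (length 34): (8, 19, -5), (-5, 21, 4), (4, 19, -10), (-10, 21, 2), (2, 19, -20), (-20, 21, 1), (1, 21, -20), (-20, 19, 2), (2, 21, -10), (-10, 19, 4), … (24 more)
river cycle of g (length 34): (-11, 13, 8), (8, 19, -5), (-5, 21, 4), (4, 19, -10), (-10, 21, 2), (2, 19, -20), (-20, 21, 1), (1, 21, -20), (-20, 19, 2), (2, 21, -10), … (24 more)
cycles coincide ⇒ equivalent

yes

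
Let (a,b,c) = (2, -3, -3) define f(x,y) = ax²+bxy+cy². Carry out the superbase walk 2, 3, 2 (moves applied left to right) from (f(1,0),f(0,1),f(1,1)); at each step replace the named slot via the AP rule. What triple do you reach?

start (2,-3,-4) = (f(1,0),f(0,1),f(1,1))
replace slot 2: 2·(2+(-4)) − (-3) = -1 → (2,-1,-4)
replace slot 3: 2·(2+(-1)) − (-4) = 6 → (2,-1,6)
replace slot 2: 2·(2+6) − (-1) = 17 → (2,17,6)

2,17,6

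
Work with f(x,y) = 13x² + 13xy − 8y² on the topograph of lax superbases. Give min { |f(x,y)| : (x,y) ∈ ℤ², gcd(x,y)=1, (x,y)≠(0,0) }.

river: ρ → (-8,19,7)
river: ρ → (7,23,-2)
river: ρ → (-2,21,18)
river: ρ → (18,15,-5)
river: ρ → (-5,15,18)
river: ρ → (18,21,-2)
river: ρ → (-2,23,7)
river: ρ → (7,19,-8)
river: ρ → (-8,13,13)
river: ρ → (13,13,-8)
closes: descent 0, river 10
min |a| on river = 2

2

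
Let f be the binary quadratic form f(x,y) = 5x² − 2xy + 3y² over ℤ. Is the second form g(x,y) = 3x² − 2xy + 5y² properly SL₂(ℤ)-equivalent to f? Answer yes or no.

D₁ = -56, D₂ = -56
f: flip: (5,-2,3)→(3,2,5)
f: reduced (well bottom): (3,2,5) with a≤c, −a<b≤a
g: reduced (well bottom): (3,-2,5) with a≤c, −a<b≤a
reduced forms (3, 2, 5) vs (3, -2, 5) ⇒ inequivalent

no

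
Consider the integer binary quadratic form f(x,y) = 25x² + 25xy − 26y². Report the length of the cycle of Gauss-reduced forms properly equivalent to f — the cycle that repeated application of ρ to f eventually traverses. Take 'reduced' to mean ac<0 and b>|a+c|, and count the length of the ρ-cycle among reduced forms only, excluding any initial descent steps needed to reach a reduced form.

D = 3225, ⌊√D⌋ = 56
river: ρ → (-26,27,24)
river: ρ → (24,21,-29)
river: ρ → (-29,37,16)
river: ρ → (16,27,-39)
river: ρ → (-39,51,4)
river: ρ → (4,53,-26)
river: ρ → (-26,51,6)
river: ρ → (6,45,-50)
river: ρ → (-50,55,1)
river: ρ → (1,55,-50)
river: ρ → (-50,45,6)
river: ρ → (6,51,-26)
river: ρ → (-26,53,4)
river: ρ → (4,51,-39)
river: ρ → (-39,27,16)
river: ρ → (16,37,-29)
river: ρ → (-29,21,24)
river: ρ → (24,27,-26)
river: ρ → (-26,25,25)
river: ρ → (25,25,-26)
ρ-cycle length = 20 (tail of 0 descent steps not counted)

20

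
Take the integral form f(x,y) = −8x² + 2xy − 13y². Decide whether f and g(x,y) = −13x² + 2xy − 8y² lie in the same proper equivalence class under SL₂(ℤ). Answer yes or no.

D₁ = -412, D₂ = -412
f is negative-definite; reduce −f:
−f: reduced (well bottom): (8,-2,13) with a≤c, −a<b≤a
flip sign back: reduced form of f is (-8,2,-13)
g is negative-definite; reduce −g:
−g: flip: (13,-2,8)→(8,2,13)
−g: reduced (well bottom): (8,2,13) with a≤c, −a<b≤a
flip sign back: reduced form of g is (-8,-2,-13)
reduced forms (-8, 2, -13) vs (-8, -2, -13) ⇒ inequivalent

no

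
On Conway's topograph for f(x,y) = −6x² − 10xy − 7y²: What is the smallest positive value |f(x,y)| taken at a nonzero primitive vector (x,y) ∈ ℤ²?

translate: b→-2 (≡10 mod 12), so (6,10,7)→(6,-2,3)
flip: (6,-2,3)→(3,2,6)
reduced (well bottom): (3,2,6) with a≤c, −a<b≤a
well minimum |f| = |-3| = 3 (negative-definite)

3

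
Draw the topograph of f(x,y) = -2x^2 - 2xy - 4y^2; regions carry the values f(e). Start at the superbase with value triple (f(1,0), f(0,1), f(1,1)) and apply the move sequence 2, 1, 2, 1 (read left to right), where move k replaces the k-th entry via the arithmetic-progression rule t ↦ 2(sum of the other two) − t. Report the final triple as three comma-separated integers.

start (-2,-4,-8) = (f(1,0),f(0,1),f(1,1))
replace slot 2: 2·((-2)+(-8)) − (-4) = -16 → (-2,-16,-8)
replace slot 1: 2·((-16)+(-8)) − (-2) = -46 → (-46,-16,-8)
replace slot 2: 2·((-46)+(-8)) − (-16) = -92 → (-46,-92,-8)
replace slot 1: 2·((-92)+(-8)) − (-46) = -154 → (-154,-92,-8)

-154,-92,-8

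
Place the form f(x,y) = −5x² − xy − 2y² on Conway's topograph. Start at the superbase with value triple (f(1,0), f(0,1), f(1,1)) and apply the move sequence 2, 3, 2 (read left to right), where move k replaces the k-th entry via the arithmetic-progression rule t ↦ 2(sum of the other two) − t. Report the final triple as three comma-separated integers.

start (-5,-2,-8) = (f(1,0),f(0,1),f(1,1))
replace slot 2: 2·((-5)+(-8)) − (-2) = -24 → (-5,-24,-8)
replace slot 3: 2·((-5)+(-24)) − (-8) = -50 → (-5,-24,-50)
replace slot 2: 2·((-5)+(-50)) − (-24) = -86 → (-5,-86,-50)

-5,-86,-50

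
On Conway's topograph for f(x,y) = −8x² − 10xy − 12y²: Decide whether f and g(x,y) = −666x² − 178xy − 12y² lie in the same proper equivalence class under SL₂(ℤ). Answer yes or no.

D₁ = -284, D₂ = -284
f is negative-definite; reduce −f:
−f: translate: b→-6 (≡10 mod 16), so (8,10,12)→(8,-6,10)
−f: reduced (well bottom): (8,-6,10) with a≤c, −a<b≤a
flip sign back: reduced form of f is (-8,6,-10)
g is negative-definite; reduce −g:
−g: flip: (666,178,12)→(12,-178,666)
−g: translate: b→-10 (≡-178 mod 24), so (12,-178,666)→(12,-10,8)
−g: flip: (12,-10,8)→(8,10,12)
−g: translate: b→-6 (≡10 mod 16), so (8,10,12)→(8,-6,10)
−g: reduced (well bottom): (8,-6,10) with a≤c, −a<b≤a
flip sign back: reduced form of g is (-8,6,-10)
reduced forms (-8, 6, -10) vs (-8, 6, -10) ⇒ equivalent

yes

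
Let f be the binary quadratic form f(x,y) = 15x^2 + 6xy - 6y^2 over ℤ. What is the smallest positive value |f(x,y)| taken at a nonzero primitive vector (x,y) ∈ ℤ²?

descent: ρ → (-6,18,3)  [lands on river]
river: ρ → (3,18,-6)
closes: descent 1, river 2
min |a| on river = 3

3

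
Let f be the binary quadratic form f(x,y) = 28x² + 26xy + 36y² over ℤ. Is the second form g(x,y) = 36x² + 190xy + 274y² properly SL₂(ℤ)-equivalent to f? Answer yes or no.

D₁ = -3356, D₂ = -3356
f: reduced (well bottom): (28,26,36) with a≤c, −a<b≤a
g: translate: b→-26 (≡190 mod 72), so (36,190,274)→(36,-26,28)
g: flip: (36,-26,28)→(28,26,36)
g: reduced (well bottom): (28,26,36) with a≤c, −a<b≤a
reduced forms (28, 26, 36) vs (28, 26, 36) ⇒ equivalent

yes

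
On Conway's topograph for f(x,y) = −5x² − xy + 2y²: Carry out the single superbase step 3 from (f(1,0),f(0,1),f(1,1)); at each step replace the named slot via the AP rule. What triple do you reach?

start (-5,2,-4) = (f(1,0),f(0,1),f(1,1))
replace slot 3: 2·((-5)+2) − (-4) = -2 → (-5,2,-2)

-5,2,-2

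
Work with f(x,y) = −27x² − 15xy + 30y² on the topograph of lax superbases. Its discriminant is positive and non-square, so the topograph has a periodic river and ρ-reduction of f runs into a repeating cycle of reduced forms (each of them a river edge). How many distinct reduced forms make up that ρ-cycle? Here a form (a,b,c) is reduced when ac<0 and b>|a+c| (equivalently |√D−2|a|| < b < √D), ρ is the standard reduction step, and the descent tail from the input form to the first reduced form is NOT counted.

D = 3465, ⌊√D⌋ = 58
descent: ρ → (30,15,-27)  [lands on river]
river: ρ → (-27,39,18)
river: ρ → (18,33,-33)
river: ρ → (-33,33,18)
river: ρ → (18,39,-27)
river: ρ → (-27,15,30)
river: ρ → (30,45,-12)
river: ρ → (-12,51,18)
river: ρ → (18,57,-3)
river: ρ → (-3,57,18)
river: ρ → (18,51,-12)
river: ρ → (-12,45,30)
ρ-cycle length = 12 (tail of 1 descent step not counted)

12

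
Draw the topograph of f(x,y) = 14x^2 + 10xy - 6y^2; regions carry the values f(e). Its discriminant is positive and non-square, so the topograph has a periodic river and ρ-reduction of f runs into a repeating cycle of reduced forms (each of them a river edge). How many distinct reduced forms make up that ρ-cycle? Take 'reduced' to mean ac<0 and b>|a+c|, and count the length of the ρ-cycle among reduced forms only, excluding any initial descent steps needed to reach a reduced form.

D = 436, ⌊√D⌋ = 20
river: ρ → (-6,14,10)
river: ρ → (10,6,-10)
river: ρ → (-10,14,6)
river: ρ → (6,10,-14)
river: ρ → (-14,18,2)
river: ρ → (2,18,-14)
river: ρ → (-14,10,6)
river: ρ → (6,14,-10)
river: ρ → (-10,6,10)
river: ρ → (10,14,-6)
river: ρ → (-6,10,14)
river: ρ → (14,18,-2)
river: ρ → (-2,18,14)
river: ρ → (14,10,-6)
ρ-cycle length = 14 (tail of 0 descent steps not counted)

14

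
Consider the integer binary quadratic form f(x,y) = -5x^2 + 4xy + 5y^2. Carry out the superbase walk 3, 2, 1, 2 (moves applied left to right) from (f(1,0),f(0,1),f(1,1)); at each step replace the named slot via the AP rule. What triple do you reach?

start (-5,5,4) = (f(1,0),f(0,1),f(1,1))
replace slot 3: 2·((-5)+5) − 4 = -4 → (-5,5,-4)
replace slot 2: 2·((-5)+(-4)) − 5 = -23 → (-5,-23,-4)
replace slot 1: 2·((-23)+(-4)) − (-5) = -49 → (-49,-23,-4)
replace slot 2: 2·((-49)+(-4)) − (-23) = -83 → (-49,-83,-4)

-49,-83,-4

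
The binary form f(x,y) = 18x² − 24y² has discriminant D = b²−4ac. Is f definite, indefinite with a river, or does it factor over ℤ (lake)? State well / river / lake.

D = b²−4ac = 0² − 4·18·(-24) = 1728
D > 0 non-square ⇒ indefinite ⇒ periodic river

river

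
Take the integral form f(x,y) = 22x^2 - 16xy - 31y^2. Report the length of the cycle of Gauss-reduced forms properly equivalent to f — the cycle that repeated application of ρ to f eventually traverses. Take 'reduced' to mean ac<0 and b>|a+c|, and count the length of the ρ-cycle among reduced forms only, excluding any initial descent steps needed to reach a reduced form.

D = 2984, ⌊√D⌋ = 54
descent: ρ → (-31,16,22)  [lands on river]
river: ρ → (22,28,-25)
river: ρ → (-25,22,25)
river: ρ → (25,28,-22)
river: ρ → (-22,16,31)
river: ρ → (31,46,-7)
river: ρ → (-7,52,10)
river: ρ → (10,48,-17)
river: ρ → (-17,54,1)
river: ρ → (1,54,-17)
river: ρ → (-17,48,10)
river: ρ → (10,52,-7)
river: ρ → (-7,46,31)
river: ρ → (31,16,-22)
river: ρ → (-22,28,25)
river: ρ → (25,22,-25)
river: ρ → (-25,28,22)
river: ρ → (22,16,-31)
river: ρ → (-31,46,7)
river: ρ → (7,52,-10)
river: ρ → (-10,48,17)
river: ρ → (17,54,-1)
river: ρ → (-1,54,17)
river: ρ → (17,48,-10)
river: ρ → (-10,52,7)
river: ρ → (7,46,-31)
ρ-cycle length = 26 (tail of 1 descent step not counted)

26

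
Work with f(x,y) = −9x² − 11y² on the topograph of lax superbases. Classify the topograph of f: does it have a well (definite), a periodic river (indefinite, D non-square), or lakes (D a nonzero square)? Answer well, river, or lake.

D = b²−4ac = 0² − 4·(-9)·(-11) = -396
D < 0 ⇒ definite ⇒ every region one sign ⇒ single well

well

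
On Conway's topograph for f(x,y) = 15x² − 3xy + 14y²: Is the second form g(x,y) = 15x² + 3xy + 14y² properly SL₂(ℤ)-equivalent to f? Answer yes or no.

D₁ = -831, D₂ = -831
f: flip: (15,-3,14)→(14,3,15)
f: reduced (well bottom): (14,3,15) with a≤c, −a<b≤a
g: flip: (15,3,14)→(14,-3,15)
g: reduced (well bottom): (14,-3,15) with a≤c, −a<b≤a
reduced forms (14, 3, 15) vs (14, -3, 15) ⇒ inequivalent

no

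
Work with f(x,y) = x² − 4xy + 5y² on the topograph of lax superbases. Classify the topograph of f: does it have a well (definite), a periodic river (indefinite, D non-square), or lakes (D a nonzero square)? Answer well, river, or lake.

D = b²−4ac = (-4)² − 4·1·5 = -4
D < 0 ⇒ definite ⇒ every region one sign ⇒ single well

well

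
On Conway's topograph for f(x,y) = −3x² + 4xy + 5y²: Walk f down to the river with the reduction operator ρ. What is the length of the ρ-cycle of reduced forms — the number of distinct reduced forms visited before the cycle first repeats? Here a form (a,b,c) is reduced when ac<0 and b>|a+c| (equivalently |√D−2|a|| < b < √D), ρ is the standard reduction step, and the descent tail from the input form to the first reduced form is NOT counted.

D = 76, ⌊√D⌋ = 8
river: ρ → (5,6,-2)
river: ρ → (-2,6,5)
river: ρ → (5,4,-3)
river: ρ → (-3,8,1)
river: ρ → (1,8,-3)
river: ρ → (-3,4,5)
ρ-cycle length = 6 (tail of 0 descent steps not counted)

6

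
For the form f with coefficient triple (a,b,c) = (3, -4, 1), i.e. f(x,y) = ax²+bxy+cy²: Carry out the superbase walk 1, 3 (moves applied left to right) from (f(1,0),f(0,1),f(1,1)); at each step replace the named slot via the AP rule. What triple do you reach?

start (3,1,0) = (f(1,0),f(0,1),f(1,1))
replace slot 1: 2·(1+0) − 3 = -1 → (-1,1,0)
replace slot 3: 2·((-1)+1) − 0 = 0 → (-1,1,0)

-1,1,0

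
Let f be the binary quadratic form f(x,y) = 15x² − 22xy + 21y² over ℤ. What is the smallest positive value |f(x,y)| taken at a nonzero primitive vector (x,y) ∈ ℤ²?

translate: b→8 (≡-22 mod 30), so (15,-22,21)→(15,8,14)
flip: (15,8,14)→(14,-8,15)
reduced (well bottom): (14,-8,15) with a≤c, −a<b≤a
well minimum = a = 14

14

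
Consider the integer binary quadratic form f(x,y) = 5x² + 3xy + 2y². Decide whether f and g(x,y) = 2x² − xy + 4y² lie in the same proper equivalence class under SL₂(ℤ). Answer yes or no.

D₁ = -31, D₂ = -31
f: flip: (5,3,2)→(2,-3,5)
f: translate: b→1 (≡-3 mod 4), so (2,-3,5)→(2,1,4)
f: reduced (well bottom): (2,1,4) with a≤c, −a<b≤a
g: reduced (well bottom): (2,-1,4) with a≤c, −a<b≤a
reduced forms (2, 1, 4) vs (2, -1, 4) ⇒ inequivalent

no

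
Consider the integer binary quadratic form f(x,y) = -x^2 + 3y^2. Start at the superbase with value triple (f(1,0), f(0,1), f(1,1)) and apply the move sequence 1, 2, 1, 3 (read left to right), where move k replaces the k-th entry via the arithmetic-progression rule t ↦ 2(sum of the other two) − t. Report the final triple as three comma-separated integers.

start (-1,3,2) = (f(1,0),f(0,1),f(1,1))
replace slot 1: 2·(3+2) − (-1) = 11 → (11,3,2)
replace slot 2: 2·(11+2) − 3 = 23 → (11,23,2)
replace slot 1: 2·(23+2) − 11 = 39 → (39,23,2)
replace slot 3: 2·(39+23) − 2 = 122 → (39,23,122)

39,23,122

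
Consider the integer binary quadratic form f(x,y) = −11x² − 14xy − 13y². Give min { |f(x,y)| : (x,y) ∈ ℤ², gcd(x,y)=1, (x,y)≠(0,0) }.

translate: b→-8 (≡14 mod 22), so (11,14,13)→(11,-8,10)
flip: (11,-8,10)→(10,8,11)
reduced (well bottom): (10,8,11) with a≤c, −a<b≤a
well minimum |f| = |-10| = 10 (negative-definite)

10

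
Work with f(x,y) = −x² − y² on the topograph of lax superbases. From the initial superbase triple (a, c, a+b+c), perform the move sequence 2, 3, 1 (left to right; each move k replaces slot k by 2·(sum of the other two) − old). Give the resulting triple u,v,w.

start (-1,-1,-2) = (f(1,0),f(0,1),f(1,1))
replace slot 2: 2·((-1)+(-2)) − (-1) = -5 → (-1,-5,-2)
replace slot 3: 2·((-1)+(-5)) − (-2) = -10 → (-1,-5,-10)
replace slot 1: 2·((-5)+(-10)) − (-1) = -29 → (-29,-5,-10)

-29,-5,-10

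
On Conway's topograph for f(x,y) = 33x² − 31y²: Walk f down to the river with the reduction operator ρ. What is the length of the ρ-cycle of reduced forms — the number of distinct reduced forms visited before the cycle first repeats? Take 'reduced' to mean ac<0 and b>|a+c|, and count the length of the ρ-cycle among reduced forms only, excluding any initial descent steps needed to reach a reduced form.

D = 4092, ⌊√D⌋ = 63
descent: ρ → (-31,62,2)  [lands on river]
river: ρ → (2,62,-31)
ρ-cycle length = 2 (tail of 1 descent step not counted)

2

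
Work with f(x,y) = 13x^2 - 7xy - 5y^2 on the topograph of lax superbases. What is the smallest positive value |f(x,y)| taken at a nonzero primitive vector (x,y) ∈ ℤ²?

descent: ρ → (-5,17,1)  [lands on river]
river: ρ → (1,17,-5)
river: ρ → (-5,13,7)
river: ρ → (7,15,-3)
river: ρ → (-3,15,7)
river: ρ → (7,13,-5)
closes: descent 1, river 6
min |a| on river = 1

1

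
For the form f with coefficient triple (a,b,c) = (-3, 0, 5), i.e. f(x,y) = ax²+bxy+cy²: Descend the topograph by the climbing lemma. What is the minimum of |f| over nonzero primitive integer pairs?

descent: ρ → (5,0,-3)
descent: ρ → (-3,6,2)  [lands on river]
river: ρ → (2,6,-3)
closes: descent 2, river 2
min |a| on river = 2

2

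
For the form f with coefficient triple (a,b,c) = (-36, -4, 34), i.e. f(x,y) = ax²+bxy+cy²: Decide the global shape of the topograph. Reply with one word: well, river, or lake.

D = b²−4ac = (-4)² − 4·(-36)·34 = 4912
D > 0 non-square ⇒ indefinite ⇒ periodic river

river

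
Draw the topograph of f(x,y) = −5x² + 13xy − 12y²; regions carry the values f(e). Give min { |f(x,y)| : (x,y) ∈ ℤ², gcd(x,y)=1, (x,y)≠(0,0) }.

translate: b→-3 (≡-13 mod 10), so (5,-13,12)→(5,-3,4)
flip: (5,-3,4)→(4,3,5)
reduced (well bottom): (4,3,5) with a≤c, −a<b≤a
well minimum |f| = |-4| = 4 (negative-definite)

4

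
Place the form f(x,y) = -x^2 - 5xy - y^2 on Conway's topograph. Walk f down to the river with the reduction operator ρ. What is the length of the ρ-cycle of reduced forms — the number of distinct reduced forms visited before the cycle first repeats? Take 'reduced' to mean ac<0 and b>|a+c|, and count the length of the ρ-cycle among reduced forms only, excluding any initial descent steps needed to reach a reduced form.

D = 21, ⌊√D⌋ = 4
descent: ρ → (-1,3,3)  [lands on river]
river: ρ → (3,3,-1)
ρ-cycle length = 2 (tail of 1 descent step not counted)

2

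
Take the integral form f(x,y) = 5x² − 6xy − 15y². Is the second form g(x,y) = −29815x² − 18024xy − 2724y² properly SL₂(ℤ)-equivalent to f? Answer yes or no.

D₁ = 336, D₂ = 336
river cycle of f (length 4): (5, 14, -7), (-7, 14, 5), (5, 16, -4), (-4, 16, 5)
river cycle of g (length 4): (5, 14, -7), (-7, 14, 5), (5, 16, -4), (-4, 16, 5)
cycles coincide ⇒ equivalent

yes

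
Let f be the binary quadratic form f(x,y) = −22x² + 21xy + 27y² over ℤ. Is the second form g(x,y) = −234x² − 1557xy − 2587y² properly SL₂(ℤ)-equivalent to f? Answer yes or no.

D₁ = 2817, D₂ = 2817
river cycle of f (length 34): (27, 33, -16), (-16, 31, 29), (29, 27, -18), (-18, 45, 11), (11, 43, -22), (-22, 45, 9), (9, 45, -22), (-22, 43, 11), (11, 45, -18), (-18, 27, 29), … (24 more)
river cycle of g (length 34): (-22, 21, 27), (27, 33, -16), (-16, 31, 29), (29, 27, -18), (-18, 45, 11), (11, 43, -22), (-22, 45, 9), (9, 45, -22), (-22, 43, 11), (11, 45, -18), … (24 more)
cycles coincide ⇒ equivalent

yes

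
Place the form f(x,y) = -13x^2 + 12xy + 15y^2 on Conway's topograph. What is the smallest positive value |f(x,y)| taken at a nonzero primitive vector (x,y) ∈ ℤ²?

river: ρ → (15,18,-10)
river: ρ → (-10,22,11)
river: ρ → (11,22,-10)
river: ρ → (-10,18,15)
river: ρ → (15,12,-13)
river: ρ → (-13,14,14)
river: ρ → (14,14,-13)
river: ρ → (-13,12,15)
closes: descent 0, river 8
min |a| on river = 10

10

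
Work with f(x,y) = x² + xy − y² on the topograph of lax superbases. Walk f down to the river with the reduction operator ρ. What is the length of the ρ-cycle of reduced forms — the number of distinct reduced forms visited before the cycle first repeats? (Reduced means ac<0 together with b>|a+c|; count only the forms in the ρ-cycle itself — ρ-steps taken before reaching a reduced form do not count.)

D = 5, ⌊√D⌋ = 2
river: ρ → (-1,1,1)
river: ρ → (1,1,-1)
ρ-cycle length = 2 (tail of 0 descent steps not counted)

2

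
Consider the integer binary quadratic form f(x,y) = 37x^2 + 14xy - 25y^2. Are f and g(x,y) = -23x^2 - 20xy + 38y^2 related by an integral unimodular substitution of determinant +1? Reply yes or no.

D₁ = 3896, D₂ = 3896
river cycle of f (length 32): (-25, 36, 26), (26, 16, -35), (-35, 54, 7), (7, 58, -19), (-19, 56, 10), (10, 44, -49), (-49, 54, 5), (5, 56, -38), (-38, 20, 23), (23, 26, -35), … (22 more)
river cycle of g (length 32): (38, 20, -23), (-23, 26, 35), (35, 44, -14), (-14, 40, 41), (41, 42, -13), (-13, 62, 1), (1, 62, -13), (-13, 42, 41), (41, 40, -14), (-14, 44, 35), … (22 more)
cycles differ ⇒ inequivalent

no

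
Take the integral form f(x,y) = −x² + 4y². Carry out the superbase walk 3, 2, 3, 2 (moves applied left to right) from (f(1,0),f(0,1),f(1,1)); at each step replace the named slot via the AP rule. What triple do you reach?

start (-1,4,3) = (f(1,0),f(0,1),f(1,1))
replace slot 3: 2·((-1)+4) − 3 = 3 → (-1,4,3)
replace slot 2: 2·((-1)+3) − 4 = 0 → (-1,0,3)
replace slot 3: 2·((-1)+0) − 3 = -5 → (-1,0,-5)
replace slot 2: 2·((-1)+(-5)) − 0 = -12 → (-1,-12,-5)

-1,-12,-5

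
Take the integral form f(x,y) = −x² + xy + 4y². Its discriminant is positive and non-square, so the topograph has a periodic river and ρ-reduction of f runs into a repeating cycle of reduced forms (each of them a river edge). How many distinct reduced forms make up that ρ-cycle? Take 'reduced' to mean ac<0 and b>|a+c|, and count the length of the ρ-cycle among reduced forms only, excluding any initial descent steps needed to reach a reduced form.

D = 17, ⌊√D⌋ = 4
descent: ρ → (4,-1,-1)
descent: ρ → (-1,3,2)  [lands on river]
river: ρ → (2,1,-2)
river: ρ → (-2,3,1)
river: ρ → (1,3,-2)
river: ρ → (-2,1,2)
river: ρ → (2,3,-1)
ρ-cycle length = 6 (tail of 2 descent steps not counted)

6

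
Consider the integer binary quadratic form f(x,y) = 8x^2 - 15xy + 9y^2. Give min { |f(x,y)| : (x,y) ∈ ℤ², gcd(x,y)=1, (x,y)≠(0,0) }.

translate: b→1 (≡-15 mod 16), so (8,-15,9)→(8,1,2)
flip: (8,1,2)→(2,-1,8)
reduced (well bottom): (2,-1,8) with a≤c, −a<b≤a
well minimum = a = 2

2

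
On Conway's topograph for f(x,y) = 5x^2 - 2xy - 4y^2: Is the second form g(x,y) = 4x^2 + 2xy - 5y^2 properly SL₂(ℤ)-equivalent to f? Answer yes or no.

D₁ = 84, D₂ = 84
river cycle of f (length 6): (-4, 2, 5), (5, 8, -1), (-1, 8, 5), (5, 2, -4), (-4, 6, 3), (3, 6, -4)
river cycle of g (length 6): (-5, 8, 1), (1, 8, -5), (-5, 2, 4), (4, 6, -3), (-3, 6, 4), (4, 2, -5)
cycles differ ⇒ inequivalent

no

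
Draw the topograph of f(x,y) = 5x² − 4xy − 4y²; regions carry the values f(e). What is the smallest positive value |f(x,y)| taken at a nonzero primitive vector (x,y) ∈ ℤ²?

descent: ρ → (-4,4,5)  [lands on river]
river: ρ → (5,6,-3)
river: ρ → (-3,6,5)
river: ρ → (5,4,-4)
closes: descent 1, river 4
min |a| on river = 3

3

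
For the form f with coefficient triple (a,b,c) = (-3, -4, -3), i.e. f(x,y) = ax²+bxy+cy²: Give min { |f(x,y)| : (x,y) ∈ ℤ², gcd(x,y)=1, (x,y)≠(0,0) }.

translate: b→-2 (≡4 mod 6), so (3,4,3)→(3,-2,2)
flip: (3,-2,2)→(2,2,3)
reduced (well bottom): (2,2,3) with a≤c, −a<b≤a
well minimum |f| = |-2| = 2 (negative-definite)

2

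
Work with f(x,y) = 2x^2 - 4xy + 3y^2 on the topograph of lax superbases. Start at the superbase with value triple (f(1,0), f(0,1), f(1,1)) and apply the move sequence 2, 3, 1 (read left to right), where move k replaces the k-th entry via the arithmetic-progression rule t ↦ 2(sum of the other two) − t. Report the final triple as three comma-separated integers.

start (2,3,1) = (f(1,0),f(0,1),f(1,1))
replace slot 2: 2·(2+1) − 3 = 3 → (2,3,1)
replace slot 3: 2·(2+3) − 1 = 9 → (2,3,9)
replace slot 1: 2·(3+9) − 2 = 22 → (22,3,9)

22,3,9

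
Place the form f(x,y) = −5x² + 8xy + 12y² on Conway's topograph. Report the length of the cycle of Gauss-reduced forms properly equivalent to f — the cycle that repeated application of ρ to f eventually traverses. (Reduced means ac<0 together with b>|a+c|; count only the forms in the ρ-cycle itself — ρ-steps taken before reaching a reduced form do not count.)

D = 304, ⌊√D⌋ = 17
river: ρ → (12,16,-1)
river: ρ → (-1,16,12)
river: ρ → (12,8,-5)
river: ρ → (-5,12,8)
river: ρ → (8,4,-9)
river: ρ → (-9,14,3)
river: ρ → (3,16,-4)
river: ρ → (-4,16,3)
river: ρ → (3,14,-9)
river: ρ → (-9,4,8)
river: ρ → (8,12,-5)
river: ρ → (-5,8,12)
ρ-cycle length = 12 (tail of 0 descent steps not counted)

12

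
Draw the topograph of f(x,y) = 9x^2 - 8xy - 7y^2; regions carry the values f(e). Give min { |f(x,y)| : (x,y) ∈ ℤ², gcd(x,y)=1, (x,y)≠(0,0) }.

descent: ρ → (-7,8,9)  [lands on river]
river: ρ → (9,10,-6)
river: ρ → (-6,14,5)
river: ρ → (5,16,-3)
river: ρ → (-3,14,10)
river: ρ → (10,6,-7)
closes: descent 1, river 6
min |a| on river = 3

3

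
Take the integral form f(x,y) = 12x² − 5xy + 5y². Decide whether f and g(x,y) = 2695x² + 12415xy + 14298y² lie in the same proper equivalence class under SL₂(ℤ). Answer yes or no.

D₁ = -215, D₂ = -215
f: flip: (12,-5,5)→(5,5,12)
f: reduced (well bottom): (5,5,12) with a≤c, −a<b≤a
g: translate: b→1635 (≡12415 mod 5390), so (2695,12415,14298)→(2695,1635,248)
g: flip: (2695,1635,248)→(248,-1635,2695)
g: translate: b→-147 (≡-1635 mod 496), so (248,-1635,2695)→(248,-147,22)
g: flip: (248,-147,22)→(22,147,248)
g: translate: b→15 (≡147 mod 44), so (22,147,248)→(22,15,5)
g: flip: (22,15,5)→(5,-15,22)
g: translate: b→5 (≡-15 mod 10), so (5,-15,22)→(5,5,12)
g: reduced (well bottom): (5,5,12) with a≤c, −a<b≤a
reduced forms (5, 5, 12) vs (5, 5, 12) ⇒ equivalent

yes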